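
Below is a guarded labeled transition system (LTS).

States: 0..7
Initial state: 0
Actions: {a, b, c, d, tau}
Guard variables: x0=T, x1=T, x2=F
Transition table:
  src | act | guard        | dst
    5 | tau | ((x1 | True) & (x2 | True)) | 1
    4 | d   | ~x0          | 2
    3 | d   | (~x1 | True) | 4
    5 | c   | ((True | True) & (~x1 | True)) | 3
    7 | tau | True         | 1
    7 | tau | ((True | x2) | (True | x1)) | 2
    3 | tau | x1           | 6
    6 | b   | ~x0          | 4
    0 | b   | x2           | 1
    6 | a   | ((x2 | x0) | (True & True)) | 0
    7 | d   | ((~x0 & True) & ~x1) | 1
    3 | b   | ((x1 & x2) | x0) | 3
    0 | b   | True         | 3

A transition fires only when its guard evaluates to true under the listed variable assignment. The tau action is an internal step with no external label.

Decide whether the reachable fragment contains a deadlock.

Answer: DEADLOCK at state 4

Working:
R = {0,3,4,6}
  0: b→3  [1 exit(s)]
  3: b→3  d→4  tau→6  [3 exit(s)]
  4: ∅  [deadlock]
  6: a→0  [1 exit(s)]
witness 4: b·d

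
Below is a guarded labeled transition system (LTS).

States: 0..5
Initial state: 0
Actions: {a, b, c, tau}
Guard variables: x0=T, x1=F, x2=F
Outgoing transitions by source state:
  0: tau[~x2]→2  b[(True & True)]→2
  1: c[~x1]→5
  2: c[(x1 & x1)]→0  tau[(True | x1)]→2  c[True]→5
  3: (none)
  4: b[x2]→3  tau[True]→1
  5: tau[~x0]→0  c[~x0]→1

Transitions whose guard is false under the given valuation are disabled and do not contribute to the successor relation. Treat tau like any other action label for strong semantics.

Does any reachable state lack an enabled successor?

R = {0,2,5}
  0: b→2  tau→2  [deg 2]
  2: c→5  tau→2  [deg 2]
  5: ∅  [deadlock]
trace reaching 5: tau·c

Answer: DEADLOCK at state 5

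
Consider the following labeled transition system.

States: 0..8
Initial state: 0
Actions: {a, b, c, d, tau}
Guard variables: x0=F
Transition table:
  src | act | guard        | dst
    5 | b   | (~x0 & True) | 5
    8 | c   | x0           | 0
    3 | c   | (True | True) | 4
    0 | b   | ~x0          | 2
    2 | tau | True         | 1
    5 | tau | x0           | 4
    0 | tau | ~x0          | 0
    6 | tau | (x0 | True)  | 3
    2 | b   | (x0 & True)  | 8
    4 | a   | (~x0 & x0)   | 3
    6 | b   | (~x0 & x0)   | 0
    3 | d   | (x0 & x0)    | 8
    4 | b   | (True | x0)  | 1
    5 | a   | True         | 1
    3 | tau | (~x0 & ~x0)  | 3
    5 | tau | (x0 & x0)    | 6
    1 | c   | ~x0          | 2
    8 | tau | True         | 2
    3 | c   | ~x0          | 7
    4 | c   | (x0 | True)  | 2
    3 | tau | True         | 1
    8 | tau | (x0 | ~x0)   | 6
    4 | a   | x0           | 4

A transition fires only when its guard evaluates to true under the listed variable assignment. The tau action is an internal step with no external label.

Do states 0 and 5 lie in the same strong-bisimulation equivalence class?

Bisimulation quotient by refinement:
  P[0] = {{0,1,2,3,4,5,6,7,8}}
  P[1] = {{0},{1},{2,6,8},{3},{4},{5},{7}}
  P[2] = {{0},{1},{2},{3},{4},{5},{6},{7},{8}}
9 equivalence class(es) (converged in 3)
0∈{0}, 5∈{5}

Answer: NOT BISIMILAR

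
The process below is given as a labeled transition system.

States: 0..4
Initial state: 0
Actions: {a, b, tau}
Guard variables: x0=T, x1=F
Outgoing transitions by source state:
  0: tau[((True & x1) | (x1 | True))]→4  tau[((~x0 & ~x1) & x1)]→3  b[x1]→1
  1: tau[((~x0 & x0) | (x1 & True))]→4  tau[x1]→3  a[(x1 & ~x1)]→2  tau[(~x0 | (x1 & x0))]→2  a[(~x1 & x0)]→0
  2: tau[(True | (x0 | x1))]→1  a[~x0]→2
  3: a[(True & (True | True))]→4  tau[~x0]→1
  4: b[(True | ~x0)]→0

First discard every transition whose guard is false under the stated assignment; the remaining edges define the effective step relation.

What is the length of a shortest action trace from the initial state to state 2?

Layered search for 2:
  depth 0: {0}
  depth 1: {4}
2 never appears.

Answer: UNREACHABLE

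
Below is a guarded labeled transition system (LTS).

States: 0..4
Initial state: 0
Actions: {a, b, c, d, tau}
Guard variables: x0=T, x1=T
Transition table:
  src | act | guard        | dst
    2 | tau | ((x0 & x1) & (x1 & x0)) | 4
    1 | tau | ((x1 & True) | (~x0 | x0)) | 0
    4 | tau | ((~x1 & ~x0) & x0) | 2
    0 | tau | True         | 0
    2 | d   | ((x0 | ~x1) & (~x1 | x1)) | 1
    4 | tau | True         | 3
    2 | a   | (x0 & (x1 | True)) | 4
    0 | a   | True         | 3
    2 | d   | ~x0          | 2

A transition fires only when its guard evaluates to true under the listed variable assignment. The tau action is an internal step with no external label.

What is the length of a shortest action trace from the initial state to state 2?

Breadth-first toward 2:
  L0 = {0}
  L1 = {3}
2 never appears.

Answer: UNREACHABLE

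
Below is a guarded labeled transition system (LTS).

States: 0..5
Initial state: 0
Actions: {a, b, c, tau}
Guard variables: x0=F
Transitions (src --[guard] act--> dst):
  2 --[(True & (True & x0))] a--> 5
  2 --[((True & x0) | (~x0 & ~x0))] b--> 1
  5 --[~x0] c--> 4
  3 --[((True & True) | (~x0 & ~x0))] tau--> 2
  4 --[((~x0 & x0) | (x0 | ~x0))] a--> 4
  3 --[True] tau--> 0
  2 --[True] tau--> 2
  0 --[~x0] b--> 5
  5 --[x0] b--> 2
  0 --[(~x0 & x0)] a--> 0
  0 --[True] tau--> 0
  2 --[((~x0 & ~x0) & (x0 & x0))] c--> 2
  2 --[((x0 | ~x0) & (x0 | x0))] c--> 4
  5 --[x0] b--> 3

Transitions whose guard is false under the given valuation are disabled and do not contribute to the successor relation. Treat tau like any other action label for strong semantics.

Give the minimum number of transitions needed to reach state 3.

Answer: UNREACHABLE

Analysis:
Breadth-first toward 3:
  depth 0: {0}
  depth 1: {5}
  depth 2: {4}
3 never appears.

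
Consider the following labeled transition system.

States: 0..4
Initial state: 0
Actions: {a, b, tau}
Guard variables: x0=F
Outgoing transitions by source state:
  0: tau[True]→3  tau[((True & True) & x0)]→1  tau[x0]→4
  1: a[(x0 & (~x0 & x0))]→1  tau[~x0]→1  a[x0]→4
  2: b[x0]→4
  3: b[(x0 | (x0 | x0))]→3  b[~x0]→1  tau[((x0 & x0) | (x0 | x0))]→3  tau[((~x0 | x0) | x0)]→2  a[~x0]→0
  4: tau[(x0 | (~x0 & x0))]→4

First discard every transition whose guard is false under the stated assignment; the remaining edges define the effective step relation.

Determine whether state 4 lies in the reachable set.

Answer: UNREACHABLE

Trace:
After dropping false guards: 5 live edges.
L0 = {0}
L1 = {3}  cumulative {0,3}
L2 = {1,2}  cumulative {0,1,2,3}
Reach set: {0,1,2,3}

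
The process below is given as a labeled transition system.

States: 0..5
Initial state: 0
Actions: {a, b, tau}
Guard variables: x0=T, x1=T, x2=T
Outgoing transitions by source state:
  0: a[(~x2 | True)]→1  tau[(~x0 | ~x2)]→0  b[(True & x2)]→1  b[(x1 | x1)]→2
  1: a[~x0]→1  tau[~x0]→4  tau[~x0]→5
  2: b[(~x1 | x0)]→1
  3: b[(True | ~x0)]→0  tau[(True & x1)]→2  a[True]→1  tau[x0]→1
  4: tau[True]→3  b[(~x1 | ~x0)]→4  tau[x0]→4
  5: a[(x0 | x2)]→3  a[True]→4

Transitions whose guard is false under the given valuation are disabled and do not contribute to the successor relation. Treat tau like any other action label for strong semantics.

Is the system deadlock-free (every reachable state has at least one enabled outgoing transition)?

Reach set: {0,1,2}
  0: a→1  b→1  b→2  [3 out]
  1: ∅  [deadlock]
  2: b→1  [1 out]
witness 1: a

Answer: DEADLOCK at state 1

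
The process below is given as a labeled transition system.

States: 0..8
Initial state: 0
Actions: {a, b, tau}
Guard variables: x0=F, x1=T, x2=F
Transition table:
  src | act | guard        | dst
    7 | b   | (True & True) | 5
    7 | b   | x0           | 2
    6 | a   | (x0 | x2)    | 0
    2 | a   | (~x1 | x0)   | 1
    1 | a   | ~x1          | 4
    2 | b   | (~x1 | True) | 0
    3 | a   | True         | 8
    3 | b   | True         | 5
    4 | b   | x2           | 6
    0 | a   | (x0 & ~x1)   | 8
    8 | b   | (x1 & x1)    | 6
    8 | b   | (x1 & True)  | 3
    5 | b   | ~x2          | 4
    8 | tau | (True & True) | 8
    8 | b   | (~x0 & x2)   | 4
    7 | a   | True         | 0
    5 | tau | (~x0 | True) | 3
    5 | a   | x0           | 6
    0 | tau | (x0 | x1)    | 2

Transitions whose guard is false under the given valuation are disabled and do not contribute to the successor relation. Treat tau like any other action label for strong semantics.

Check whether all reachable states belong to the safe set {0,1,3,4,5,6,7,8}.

Answer: INVARIANT VIOLATED at state 2

Trace:
Safe = {0,1,3,4,5,6,7,8}
R = {0,2}
  0: ok
  2: outside
reach 2 via tau — violates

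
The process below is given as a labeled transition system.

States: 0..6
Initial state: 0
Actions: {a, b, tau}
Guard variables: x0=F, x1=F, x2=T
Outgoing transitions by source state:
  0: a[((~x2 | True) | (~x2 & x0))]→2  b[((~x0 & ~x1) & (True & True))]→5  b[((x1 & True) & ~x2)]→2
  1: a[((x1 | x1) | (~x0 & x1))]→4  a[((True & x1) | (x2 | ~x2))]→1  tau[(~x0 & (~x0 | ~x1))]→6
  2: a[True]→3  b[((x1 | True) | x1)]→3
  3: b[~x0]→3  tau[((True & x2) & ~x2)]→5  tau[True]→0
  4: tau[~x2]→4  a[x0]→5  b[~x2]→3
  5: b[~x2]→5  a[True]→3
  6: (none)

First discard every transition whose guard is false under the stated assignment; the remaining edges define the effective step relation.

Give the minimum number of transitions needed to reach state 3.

Layered search for 3:
  L0 = {0}
  L1 = {2,5}
  L2 = {3}
first hit 3 at d=2 via a·a

Answer: 2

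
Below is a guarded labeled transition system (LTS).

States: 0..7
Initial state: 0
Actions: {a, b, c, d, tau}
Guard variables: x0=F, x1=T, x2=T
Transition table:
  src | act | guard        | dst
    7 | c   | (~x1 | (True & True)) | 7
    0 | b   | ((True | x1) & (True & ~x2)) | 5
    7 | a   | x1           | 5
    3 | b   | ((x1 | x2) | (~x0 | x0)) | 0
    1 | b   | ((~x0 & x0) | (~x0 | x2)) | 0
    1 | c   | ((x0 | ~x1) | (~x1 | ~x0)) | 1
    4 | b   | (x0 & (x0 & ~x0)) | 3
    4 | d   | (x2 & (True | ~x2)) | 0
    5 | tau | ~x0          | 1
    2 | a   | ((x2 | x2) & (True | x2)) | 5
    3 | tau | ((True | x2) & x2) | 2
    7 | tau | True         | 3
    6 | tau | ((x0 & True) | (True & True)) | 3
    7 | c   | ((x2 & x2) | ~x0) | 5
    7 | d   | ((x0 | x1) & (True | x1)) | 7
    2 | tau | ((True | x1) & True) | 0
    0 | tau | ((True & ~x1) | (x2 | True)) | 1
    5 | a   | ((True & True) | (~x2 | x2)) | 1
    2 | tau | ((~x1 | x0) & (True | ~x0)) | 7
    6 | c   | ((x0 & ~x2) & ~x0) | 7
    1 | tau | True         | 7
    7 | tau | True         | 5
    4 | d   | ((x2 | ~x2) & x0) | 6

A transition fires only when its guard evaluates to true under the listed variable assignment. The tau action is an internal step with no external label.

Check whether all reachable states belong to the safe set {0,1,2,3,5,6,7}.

Answer: INVARIANT HOLDS

Trace:
Allowed set {0,1,2,3,5,6,7}
Reachable = {0,1,2,3,5,7}
  0: ok
  1: ok
  2: ok
  3: ok
  5: ok
  7: ok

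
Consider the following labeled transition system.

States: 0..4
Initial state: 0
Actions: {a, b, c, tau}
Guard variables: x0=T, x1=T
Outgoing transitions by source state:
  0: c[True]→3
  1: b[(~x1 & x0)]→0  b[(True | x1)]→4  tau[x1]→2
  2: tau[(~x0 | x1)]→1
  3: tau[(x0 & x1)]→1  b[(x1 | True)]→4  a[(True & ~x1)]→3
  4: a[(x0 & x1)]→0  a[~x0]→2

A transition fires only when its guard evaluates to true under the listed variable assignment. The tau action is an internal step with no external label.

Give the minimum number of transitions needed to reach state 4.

Answer: 2

Trace:
BFS to 4:
  Layer 0: {0}
  Layer 1: {3}
  Layer 2: {1,4}
depth(4)=2, e.g. c·b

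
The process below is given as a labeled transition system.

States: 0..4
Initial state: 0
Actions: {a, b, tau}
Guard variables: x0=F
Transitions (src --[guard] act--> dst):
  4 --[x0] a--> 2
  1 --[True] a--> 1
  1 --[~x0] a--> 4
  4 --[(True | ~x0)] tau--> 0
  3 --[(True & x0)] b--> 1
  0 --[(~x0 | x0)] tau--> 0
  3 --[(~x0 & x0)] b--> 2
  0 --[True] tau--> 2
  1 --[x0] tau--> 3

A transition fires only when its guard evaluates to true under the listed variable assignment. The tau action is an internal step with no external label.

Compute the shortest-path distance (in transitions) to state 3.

Answer: UNREACHABLE

Working:
Breadth-first toward 3:
  L0 = {0}
  L1 = {2}
3 never appears.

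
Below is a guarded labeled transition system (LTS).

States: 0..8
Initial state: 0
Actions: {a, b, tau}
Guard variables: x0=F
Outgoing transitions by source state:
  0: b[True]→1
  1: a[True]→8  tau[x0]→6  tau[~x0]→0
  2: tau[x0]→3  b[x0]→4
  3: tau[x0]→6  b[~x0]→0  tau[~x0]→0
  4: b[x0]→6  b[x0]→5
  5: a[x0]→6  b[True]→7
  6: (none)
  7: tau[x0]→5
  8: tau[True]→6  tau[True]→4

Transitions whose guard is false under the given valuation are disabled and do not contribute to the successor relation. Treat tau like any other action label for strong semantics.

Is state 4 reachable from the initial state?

Answer: REACHABLE

Analysis:
After dropping false guards: 8 live edges.
L0 = {0}
L1 = {1}  now seen {0,1}
L2 = {8}  now seen {0,1,8}
L3 = {4,6}  now seen {0,1,4,6,8}
R = {0,1,4,6,8}
trace reaching 4: b·a·tau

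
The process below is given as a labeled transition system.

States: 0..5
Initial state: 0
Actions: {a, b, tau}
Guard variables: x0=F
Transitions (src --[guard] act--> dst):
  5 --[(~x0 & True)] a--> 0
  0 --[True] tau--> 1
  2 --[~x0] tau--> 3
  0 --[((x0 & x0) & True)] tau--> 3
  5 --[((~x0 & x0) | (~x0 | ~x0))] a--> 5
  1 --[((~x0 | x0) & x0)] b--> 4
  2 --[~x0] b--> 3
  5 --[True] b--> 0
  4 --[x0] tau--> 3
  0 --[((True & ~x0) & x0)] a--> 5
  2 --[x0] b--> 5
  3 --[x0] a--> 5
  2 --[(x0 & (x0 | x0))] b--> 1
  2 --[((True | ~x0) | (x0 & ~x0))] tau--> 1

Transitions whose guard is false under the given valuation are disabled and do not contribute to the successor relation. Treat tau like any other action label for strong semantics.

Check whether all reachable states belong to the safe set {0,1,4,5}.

Answer: INVARIANT HOLDS

Working:
Allowed set {0,1,4,5}
R = {0,1}
  0: ok
  1: ok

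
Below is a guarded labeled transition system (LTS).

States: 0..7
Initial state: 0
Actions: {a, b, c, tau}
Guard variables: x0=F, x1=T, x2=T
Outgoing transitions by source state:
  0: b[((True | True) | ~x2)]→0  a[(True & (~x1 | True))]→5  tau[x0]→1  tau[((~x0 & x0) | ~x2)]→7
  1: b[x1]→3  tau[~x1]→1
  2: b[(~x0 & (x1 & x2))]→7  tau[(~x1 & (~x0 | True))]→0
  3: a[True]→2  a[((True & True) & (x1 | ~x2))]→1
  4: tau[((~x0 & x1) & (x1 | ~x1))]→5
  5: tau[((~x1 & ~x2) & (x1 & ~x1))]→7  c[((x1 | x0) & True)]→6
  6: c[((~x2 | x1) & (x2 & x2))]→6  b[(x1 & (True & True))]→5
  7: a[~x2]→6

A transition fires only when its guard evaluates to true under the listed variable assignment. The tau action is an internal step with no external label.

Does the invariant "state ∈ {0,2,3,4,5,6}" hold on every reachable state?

Answer: INVARIANT HOLDS

Trace:
Allowed set {0,2,3,4,5,6}
Reach set: {0,5,6}
  0: safe
  5: safe
  6: safe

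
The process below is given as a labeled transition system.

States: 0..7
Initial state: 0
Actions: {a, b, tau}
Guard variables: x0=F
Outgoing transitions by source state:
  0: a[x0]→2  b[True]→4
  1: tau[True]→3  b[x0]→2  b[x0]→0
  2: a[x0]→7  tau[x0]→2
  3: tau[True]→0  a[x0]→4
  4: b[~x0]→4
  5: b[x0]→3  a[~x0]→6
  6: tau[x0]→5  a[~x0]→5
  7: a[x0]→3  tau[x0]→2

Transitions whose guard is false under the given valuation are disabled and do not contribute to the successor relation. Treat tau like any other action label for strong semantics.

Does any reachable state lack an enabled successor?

R = {0,4}
  0: b→4  [deg 1]
  4: b→4  [deg 1]

Answer: DEADLOCK-FREE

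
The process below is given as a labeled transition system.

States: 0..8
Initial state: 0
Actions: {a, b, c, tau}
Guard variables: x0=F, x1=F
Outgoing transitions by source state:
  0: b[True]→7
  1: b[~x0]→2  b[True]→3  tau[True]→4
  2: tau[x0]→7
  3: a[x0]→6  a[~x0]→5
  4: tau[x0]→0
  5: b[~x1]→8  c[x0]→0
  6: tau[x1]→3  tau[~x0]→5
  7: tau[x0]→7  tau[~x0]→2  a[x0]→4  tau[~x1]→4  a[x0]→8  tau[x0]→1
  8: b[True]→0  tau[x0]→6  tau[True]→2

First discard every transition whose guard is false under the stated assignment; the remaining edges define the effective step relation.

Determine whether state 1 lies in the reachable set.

After dropping false guards: 11 live edges.
depth 0: {0}
depth 1: {7}  now seen {0,7}
depth 2: {2,4}  now seen {0,2,4,7}
Reach set: {0,2,4,7}

Answer: UNREACHABLE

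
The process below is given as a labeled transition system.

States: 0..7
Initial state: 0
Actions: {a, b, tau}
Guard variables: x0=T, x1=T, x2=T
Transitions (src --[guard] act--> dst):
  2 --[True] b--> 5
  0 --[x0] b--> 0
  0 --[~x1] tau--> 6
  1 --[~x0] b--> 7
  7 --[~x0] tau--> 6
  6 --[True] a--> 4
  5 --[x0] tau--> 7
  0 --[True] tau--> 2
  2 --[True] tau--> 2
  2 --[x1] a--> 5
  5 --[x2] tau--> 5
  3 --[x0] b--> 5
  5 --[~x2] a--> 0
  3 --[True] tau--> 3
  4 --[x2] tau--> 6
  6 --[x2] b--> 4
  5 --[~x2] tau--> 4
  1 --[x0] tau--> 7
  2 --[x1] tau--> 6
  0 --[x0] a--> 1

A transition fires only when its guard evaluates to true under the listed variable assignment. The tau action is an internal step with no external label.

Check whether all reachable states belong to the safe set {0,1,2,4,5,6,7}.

Allowed set {0,1,2,4,5,6,7}
Reach set: {0,1,2,4,5,6,7}
  0: ok
  1: ok
  2: ok
  4: ok
  5: ok
  6: ok
  7: ok

Answer: INVARIANT HOLDS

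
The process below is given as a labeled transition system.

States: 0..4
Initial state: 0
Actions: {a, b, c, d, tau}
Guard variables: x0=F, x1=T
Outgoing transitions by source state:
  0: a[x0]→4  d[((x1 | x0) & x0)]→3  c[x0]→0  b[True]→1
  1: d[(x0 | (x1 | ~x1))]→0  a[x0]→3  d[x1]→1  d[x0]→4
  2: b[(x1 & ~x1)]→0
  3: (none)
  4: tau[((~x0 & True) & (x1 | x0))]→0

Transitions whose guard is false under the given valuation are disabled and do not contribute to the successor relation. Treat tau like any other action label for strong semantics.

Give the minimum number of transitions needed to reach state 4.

Answer: UNREACHABLE

Analysis:
BFS to 4:
  depth 0: {0}
  depth 1: {1}
4 never appears.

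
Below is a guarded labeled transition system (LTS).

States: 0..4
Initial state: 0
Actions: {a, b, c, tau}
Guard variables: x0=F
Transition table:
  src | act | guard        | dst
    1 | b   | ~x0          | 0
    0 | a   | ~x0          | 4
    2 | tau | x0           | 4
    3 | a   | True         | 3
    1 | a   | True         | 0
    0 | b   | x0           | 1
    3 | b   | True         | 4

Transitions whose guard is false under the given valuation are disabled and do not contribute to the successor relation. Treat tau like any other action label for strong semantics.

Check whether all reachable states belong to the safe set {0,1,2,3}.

Answer: INVARIANT VIOLATED at state 4

Working:
Safe = {0,1,2,3}
Reach set: {0,4}
  0: ✓
  4: ✗ unsafe
counterexample path to 4: a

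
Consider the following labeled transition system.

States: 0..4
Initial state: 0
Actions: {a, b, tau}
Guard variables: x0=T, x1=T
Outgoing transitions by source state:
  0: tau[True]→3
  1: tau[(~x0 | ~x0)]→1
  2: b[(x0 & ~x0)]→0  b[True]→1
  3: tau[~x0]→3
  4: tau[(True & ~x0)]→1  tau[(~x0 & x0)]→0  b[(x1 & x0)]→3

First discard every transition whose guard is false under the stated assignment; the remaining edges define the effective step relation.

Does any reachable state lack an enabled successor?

Answer: DEADLOCK at state 3

Trace:
Reach set: {0,3}
  0: tau→3  [deg 1]
  3: ∅  [deadlock]
Path to 3: tau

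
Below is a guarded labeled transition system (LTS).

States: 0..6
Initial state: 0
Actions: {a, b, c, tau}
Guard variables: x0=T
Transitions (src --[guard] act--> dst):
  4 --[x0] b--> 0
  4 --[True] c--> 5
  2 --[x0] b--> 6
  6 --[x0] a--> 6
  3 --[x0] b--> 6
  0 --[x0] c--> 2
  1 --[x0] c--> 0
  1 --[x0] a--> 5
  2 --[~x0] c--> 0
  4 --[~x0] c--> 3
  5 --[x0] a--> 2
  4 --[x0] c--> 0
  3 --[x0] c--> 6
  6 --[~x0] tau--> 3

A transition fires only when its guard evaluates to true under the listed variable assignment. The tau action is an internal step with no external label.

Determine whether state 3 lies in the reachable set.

Answer: UNREACHABLE

Working:
After dropping false guards: 11 live edges.
L0 = {0}
L1 = {2}  total {0,2}
L2 = {6}  total {0,2,6}
Reachable = {0,2,6}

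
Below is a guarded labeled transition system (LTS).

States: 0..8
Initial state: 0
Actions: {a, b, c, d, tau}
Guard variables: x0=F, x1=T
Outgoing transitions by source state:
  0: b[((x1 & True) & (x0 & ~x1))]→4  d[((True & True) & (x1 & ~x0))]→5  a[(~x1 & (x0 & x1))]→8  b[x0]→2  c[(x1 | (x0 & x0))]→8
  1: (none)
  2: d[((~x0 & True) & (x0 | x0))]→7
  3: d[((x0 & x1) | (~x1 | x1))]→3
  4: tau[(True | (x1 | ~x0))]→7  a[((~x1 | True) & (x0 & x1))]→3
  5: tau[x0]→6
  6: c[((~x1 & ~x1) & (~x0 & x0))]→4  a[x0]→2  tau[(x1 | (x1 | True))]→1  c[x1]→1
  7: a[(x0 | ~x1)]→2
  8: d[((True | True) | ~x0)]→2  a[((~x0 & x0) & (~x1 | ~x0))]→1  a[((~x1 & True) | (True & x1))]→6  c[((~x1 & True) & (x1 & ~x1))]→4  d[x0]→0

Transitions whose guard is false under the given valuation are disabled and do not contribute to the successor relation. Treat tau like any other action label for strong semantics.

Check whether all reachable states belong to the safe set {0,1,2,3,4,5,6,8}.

Safe = {0,1,2,3,4,5,6,8}
Reachable = {0,1,2,5,6,8}
  0: ok
  1: ok
  2: ok
  5: ok
  6: ok
  8: ok

Answer: INVARIANT HOLDS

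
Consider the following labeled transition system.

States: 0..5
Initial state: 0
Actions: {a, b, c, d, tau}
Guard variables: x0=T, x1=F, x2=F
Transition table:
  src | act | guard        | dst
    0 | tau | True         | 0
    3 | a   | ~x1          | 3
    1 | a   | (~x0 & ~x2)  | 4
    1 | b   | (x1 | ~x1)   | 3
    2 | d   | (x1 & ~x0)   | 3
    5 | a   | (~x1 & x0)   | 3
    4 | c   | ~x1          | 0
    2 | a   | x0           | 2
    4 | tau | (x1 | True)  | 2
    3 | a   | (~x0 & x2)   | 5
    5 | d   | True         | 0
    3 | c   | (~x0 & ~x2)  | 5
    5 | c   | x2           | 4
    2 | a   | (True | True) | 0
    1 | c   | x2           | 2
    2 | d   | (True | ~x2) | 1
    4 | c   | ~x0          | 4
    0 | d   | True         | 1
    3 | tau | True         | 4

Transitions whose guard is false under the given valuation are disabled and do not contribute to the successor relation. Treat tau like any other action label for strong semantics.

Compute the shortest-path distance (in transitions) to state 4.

Answer: 3

Working:
Breadth-first toward 4:
  depth 0: {0}
  depth 1: {1}
  depth 2: {3}
  depth 3: {4}
first hit 4 at d=3 via d·b·tau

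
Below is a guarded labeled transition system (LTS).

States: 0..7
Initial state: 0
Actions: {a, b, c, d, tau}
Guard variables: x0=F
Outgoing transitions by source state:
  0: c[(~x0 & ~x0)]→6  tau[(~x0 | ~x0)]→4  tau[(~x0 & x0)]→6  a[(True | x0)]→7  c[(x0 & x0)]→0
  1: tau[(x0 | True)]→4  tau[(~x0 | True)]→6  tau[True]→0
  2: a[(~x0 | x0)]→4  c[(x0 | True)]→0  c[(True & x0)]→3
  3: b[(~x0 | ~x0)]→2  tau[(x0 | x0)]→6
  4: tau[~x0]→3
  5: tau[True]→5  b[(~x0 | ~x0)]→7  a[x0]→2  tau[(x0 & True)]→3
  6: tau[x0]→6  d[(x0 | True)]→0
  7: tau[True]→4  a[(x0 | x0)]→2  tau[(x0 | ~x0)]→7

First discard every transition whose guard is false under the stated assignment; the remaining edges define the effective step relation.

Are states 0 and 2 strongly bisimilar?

Answer: NOT BISIMILAR

Analysis:
Refine partition for ~:
  π0 = {{0,1,2,3,4,5,6,7}}
  π1 = {{0},{1,4,7},{2},{3},{5},{6}}
  π2 = {{0},{1},{2},{3},{4},{5},{6},{7}}
stable after 3 split(s): 8 block(s)
[0]={0}  [2]={2}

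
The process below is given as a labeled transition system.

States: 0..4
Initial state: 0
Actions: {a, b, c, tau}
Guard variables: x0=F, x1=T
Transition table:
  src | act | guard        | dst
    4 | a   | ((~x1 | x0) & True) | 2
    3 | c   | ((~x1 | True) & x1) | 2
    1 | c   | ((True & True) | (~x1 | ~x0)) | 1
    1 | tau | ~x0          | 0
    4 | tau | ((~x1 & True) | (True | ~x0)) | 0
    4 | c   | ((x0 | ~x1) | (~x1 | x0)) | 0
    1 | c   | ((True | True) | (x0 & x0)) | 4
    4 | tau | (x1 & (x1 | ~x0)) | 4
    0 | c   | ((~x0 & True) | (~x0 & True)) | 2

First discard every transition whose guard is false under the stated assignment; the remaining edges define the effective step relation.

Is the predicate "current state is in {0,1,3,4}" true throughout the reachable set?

Allowed set {0,1,3,4}
Reachable = {0,2}
  0: safe
  2: ✗ unsafe
reach 2 via c — violates

Answer: INVARIANT VIOLATED at state 2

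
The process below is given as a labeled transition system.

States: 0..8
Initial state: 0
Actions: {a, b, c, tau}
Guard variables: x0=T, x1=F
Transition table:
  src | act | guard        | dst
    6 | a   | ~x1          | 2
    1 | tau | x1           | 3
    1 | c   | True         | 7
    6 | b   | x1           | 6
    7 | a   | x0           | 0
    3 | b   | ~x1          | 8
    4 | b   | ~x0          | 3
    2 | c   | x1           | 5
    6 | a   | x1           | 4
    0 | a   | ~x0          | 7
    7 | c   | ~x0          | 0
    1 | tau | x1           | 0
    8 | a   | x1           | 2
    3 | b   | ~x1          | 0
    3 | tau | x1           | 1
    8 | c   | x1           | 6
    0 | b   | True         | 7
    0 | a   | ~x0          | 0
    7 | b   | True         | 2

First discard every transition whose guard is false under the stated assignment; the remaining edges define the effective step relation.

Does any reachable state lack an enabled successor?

Answer: DEADLOCK at state 2

Analysis:
R = {0,2,7}
  0: b→7  [1 exit(s)]
  2: ∅  [no exit]
  7: a→0  b→2  [2 exit(s)]
witness 2: b·b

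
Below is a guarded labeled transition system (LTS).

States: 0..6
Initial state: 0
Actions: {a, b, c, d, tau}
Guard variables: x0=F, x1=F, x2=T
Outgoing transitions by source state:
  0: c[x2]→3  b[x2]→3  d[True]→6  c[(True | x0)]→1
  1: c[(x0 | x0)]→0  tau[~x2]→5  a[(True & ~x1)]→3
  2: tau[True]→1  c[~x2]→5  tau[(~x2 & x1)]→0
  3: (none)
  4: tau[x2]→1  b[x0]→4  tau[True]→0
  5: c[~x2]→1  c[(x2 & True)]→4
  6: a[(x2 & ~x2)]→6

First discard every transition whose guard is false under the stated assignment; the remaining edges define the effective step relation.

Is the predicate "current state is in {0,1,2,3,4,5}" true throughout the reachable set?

Answer: INVARIANT VIOLATED at state 6

Trace:
Allowed set {0,1,2,3,4,5}
Reachable = {0,1,3,6}
  0: ✓
  1: ✓
  3: ✓
  6: ✗ unsafe
witness against invariant: d → 6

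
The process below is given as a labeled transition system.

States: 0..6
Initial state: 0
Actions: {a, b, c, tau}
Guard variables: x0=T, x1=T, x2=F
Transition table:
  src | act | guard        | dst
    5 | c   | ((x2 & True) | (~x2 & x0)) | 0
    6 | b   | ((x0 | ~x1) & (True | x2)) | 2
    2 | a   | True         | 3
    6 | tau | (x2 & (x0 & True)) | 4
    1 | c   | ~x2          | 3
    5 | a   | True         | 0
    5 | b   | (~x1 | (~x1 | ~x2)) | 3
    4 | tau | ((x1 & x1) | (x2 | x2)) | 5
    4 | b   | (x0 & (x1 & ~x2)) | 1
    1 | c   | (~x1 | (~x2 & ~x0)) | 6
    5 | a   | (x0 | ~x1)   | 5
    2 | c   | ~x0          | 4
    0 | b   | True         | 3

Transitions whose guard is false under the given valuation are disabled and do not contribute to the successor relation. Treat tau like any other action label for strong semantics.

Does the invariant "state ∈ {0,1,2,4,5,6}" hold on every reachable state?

Safe = {0,1,2,4,5,6}
Reachable = {0,3}
  0: safe
  3: ✗ unsafe
counterexample path to 3: b

Answer: INVARIANT VIOLATED at state 3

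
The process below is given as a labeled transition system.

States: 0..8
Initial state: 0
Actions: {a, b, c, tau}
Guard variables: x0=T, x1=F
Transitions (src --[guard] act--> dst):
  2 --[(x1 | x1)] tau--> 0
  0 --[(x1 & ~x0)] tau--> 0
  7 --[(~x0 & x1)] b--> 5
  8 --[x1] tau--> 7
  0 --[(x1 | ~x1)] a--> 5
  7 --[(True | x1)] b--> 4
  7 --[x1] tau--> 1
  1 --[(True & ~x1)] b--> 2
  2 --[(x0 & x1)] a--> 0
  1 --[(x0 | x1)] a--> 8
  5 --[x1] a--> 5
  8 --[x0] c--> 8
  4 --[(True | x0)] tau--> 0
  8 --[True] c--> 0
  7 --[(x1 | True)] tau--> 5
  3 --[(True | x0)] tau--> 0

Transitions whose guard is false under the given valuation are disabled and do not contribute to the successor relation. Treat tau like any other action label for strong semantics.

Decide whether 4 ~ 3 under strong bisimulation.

Answer: BISIMILAR

Trace:
Bisimulation quotient by refinement:
  P[0] = {{0,1,2,3,4,5,6,7,8}}
  P[1] = {{0},{1},{2,5,6},{3,4},{7},{8}}
6 equivalence class(es) (converged in 2)
class of 4: {3,4}; class of 3: {3,4}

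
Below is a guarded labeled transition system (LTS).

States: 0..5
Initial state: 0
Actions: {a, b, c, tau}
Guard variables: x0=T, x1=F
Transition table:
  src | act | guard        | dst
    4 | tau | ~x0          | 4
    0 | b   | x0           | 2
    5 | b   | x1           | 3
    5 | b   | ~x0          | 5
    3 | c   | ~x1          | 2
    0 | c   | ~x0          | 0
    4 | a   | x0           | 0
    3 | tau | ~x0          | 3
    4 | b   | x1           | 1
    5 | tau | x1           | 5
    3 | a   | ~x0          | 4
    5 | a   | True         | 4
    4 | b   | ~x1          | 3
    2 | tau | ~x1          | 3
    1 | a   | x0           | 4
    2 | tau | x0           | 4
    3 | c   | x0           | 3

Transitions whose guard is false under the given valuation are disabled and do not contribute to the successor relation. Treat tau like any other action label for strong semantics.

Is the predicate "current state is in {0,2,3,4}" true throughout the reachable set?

Allowed set {0,2,3,4}
Reach set: {0,2,3,4}
  0: safe
  2: safe
  3: safe
  4: safe

Answer: INVARIANT HOLDS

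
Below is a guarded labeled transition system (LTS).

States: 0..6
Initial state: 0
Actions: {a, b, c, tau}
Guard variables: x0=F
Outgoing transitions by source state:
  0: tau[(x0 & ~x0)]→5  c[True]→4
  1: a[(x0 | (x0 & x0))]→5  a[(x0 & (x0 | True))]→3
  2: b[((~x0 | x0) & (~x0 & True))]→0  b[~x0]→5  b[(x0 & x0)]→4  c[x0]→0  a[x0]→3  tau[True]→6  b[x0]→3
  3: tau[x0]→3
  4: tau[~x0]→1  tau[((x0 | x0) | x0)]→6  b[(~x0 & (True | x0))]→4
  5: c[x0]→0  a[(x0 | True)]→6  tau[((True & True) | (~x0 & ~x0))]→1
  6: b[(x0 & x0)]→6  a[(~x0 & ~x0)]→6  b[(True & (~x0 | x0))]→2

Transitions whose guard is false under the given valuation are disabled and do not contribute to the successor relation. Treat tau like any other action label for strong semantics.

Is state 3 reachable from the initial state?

Answer: UNREACHABLE

Analysis:
Guard filter leaves 10 enabled edge(s).
depth 0: {0}
depth 1: {4}  cumulative {0,4}
depth 2: {1}  cumulative {0,1,4}
Reach set: {0,1,4}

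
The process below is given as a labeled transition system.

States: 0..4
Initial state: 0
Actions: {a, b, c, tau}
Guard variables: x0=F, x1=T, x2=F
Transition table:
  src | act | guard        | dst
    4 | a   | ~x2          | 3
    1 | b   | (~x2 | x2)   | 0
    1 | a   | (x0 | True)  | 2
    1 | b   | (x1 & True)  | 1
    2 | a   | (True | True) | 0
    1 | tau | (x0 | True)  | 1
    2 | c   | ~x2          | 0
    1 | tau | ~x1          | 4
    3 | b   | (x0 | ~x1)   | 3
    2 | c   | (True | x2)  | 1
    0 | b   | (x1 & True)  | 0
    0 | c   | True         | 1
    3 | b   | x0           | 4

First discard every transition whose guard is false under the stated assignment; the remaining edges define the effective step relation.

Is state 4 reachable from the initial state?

After dropping false guards: 10 live edges.
Layer 0: {0}
Layer 1: {1}  total {0,1}
Layer 2: {2}  total {0,1,2}
R = {0,1,2}

Answer: UNREACHABLE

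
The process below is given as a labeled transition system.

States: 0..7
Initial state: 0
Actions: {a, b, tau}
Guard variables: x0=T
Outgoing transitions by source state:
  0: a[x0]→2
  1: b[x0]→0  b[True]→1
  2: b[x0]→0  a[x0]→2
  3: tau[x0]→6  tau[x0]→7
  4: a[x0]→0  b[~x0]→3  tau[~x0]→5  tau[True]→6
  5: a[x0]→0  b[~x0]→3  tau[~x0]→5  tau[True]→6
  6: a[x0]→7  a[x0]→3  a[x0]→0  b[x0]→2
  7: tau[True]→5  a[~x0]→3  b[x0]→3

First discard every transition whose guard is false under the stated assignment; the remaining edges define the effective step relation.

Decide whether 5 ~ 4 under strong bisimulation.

Answer: BISIMILAR

Working:
Compute ~ classes (split until stable):
  round 0: {{0,1,2,3,4,5,6,7}}
  round 1: {{0},{1},{2,6},{3},{4,5},{7}}
  round 2: {{0},{1},{2},{3},{4,5},{6},{7}}
7 equivalence class(es) (converged in 3)
class of 5: {4,5}; class of 4: {4,5}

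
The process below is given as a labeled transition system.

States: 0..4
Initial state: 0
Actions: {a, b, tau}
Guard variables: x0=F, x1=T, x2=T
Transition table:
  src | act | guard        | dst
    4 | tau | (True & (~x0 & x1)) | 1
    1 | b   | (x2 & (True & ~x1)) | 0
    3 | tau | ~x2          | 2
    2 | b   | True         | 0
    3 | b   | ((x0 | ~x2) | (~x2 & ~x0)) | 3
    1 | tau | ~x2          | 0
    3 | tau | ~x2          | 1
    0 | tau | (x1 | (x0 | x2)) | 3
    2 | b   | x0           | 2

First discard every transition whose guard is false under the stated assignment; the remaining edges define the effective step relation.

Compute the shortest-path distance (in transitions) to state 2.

Answer: UNREACHABLE

Trace:
Layered search for 2:
  L0 = {0}
  L1 = {3}
2 never appears.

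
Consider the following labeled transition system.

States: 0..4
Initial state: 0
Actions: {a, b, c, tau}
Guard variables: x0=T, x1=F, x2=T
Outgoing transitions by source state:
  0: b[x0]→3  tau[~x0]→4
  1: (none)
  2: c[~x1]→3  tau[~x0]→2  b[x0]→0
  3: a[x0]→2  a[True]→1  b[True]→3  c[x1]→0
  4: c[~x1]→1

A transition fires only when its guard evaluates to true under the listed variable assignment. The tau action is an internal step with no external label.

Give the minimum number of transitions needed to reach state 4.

BFS to 4:
  L0 = {0}
  L1 = {3}
  L2 = {1,2}
4 never appears.

Answer: UNREACHABLE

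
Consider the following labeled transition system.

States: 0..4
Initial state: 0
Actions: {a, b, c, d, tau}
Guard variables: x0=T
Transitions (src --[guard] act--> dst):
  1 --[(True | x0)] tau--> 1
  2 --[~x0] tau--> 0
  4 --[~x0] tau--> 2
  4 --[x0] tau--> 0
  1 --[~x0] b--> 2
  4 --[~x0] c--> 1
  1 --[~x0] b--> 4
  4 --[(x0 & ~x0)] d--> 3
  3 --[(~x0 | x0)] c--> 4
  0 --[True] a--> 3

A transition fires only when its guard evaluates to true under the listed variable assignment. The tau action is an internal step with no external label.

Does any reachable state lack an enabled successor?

R = {0,3,4}
  0: a→3  [deg 1]
  3: c→4  [deg 1]
  4: tau→0  [deg 1]

Answer: DEADLOCK-FREE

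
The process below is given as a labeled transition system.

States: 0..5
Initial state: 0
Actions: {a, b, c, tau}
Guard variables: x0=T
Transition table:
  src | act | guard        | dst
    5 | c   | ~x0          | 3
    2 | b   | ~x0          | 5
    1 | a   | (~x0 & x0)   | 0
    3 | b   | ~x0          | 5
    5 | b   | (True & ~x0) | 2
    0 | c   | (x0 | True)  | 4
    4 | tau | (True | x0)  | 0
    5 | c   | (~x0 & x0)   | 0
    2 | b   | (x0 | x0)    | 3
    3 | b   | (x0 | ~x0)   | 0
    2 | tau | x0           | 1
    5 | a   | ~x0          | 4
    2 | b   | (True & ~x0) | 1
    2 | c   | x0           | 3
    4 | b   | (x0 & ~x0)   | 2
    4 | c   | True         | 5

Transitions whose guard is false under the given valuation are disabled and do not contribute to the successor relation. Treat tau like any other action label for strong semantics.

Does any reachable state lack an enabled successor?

Reachable = {0,4,5}
  0: c→4  [1 exit(s)]
  4: c→5  tau→0  [2 exit(s)]
  5: ∅  [deadlock]
witness 5: c·c

Answer: DEADLOCK at state 5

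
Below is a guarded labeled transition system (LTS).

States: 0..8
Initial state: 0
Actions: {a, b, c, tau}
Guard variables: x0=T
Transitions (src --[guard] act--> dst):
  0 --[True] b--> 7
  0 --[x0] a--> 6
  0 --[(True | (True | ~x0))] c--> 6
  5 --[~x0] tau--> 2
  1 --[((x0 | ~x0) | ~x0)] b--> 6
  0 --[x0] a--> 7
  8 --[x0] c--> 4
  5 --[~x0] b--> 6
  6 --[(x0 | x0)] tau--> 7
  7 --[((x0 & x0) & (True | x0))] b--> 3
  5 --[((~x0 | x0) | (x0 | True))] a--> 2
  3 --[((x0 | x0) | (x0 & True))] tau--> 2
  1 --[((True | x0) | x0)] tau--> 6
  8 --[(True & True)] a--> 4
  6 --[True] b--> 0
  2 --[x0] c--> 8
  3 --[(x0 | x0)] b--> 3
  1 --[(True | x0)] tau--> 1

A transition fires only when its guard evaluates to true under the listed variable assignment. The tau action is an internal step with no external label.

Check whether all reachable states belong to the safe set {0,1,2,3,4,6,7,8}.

Answer: INVARIANT HOLDS

Analysis:
Safe = {0,1,2,3,4,6,7,8}
R = {0,2,3,4,6,7,8}
  0: ok
  2: ok
  3: ok
  4: ok
  6: ok
  7: ok
  8: ok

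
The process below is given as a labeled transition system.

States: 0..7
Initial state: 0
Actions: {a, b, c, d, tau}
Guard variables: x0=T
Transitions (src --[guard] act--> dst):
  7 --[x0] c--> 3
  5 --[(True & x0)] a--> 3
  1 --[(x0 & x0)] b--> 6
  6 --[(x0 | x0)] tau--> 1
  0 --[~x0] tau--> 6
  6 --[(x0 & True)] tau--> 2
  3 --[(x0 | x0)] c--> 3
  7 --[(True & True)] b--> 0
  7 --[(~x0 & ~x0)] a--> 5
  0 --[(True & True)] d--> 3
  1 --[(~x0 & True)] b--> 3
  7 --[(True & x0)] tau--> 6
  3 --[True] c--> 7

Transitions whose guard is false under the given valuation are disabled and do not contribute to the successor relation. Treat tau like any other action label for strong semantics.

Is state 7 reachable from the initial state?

Answer: REACHABLE

Trace:
Guard filter leaves 10 enabled edge(s).
depth 0: {0}
depth 1: {3}  now seen {0,3}
depth 2: {7}  now seen {0,3,7}
depth 3: {6}  now seen {0,3,6,7}
depth 4: {1,2}  now seen {0,1,2,3,6,7}
Reach set: {0,1,2,3,6,7}
Path to 7: d·c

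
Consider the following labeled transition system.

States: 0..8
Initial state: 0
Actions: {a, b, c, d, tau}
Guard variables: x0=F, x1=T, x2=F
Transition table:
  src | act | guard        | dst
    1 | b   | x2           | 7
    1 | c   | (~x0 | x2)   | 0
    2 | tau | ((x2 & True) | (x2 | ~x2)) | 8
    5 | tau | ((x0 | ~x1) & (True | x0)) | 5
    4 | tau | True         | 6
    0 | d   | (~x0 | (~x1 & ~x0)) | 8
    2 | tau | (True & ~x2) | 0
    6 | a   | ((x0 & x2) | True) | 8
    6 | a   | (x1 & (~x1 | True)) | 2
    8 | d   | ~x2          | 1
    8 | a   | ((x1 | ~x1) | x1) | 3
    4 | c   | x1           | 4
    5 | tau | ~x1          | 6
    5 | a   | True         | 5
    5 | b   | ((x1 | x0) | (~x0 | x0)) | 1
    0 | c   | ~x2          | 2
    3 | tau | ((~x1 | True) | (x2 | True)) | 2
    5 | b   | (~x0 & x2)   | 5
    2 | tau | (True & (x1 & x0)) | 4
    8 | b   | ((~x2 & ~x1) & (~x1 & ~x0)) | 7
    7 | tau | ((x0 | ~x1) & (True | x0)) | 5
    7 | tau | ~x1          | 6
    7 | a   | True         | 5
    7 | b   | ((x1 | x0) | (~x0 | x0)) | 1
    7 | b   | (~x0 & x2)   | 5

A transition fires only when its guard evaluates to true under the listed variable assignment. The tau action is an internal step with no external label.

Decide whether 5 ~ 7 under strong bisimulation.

Refine partition for ~:
  P[0] = {{0,1,2,3,4,5,6,7,8}}
  P[1] = {{0},{1},{2,3},{4},{5,7},{6},{8}}
  P[2] = {{0},{1},{2},{3},{4},{5,7},{6},{8}}
stable after 3 split(s): 8 block(s)
[5]={5,7}  [7]={5,7}

Answer: BISIMILAR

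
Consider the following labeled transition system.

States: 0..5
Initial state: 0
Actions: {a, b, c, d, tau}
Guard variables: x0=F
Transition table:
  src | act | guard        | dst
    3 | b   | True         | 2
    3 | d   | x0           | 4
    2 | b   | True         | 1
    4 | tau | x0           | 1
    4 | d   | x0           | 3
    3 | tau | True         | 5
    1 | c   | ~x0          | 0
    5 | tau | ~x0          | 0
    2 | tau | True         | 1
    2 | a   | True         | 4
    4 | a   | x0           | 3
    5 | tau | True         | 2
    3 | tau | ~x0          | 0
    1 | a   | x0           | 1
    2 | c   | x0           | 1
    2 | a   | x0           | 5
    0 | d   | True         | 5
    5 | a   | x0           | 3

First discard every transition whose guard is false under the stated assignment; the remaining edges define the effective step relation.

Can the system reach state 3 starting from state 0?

Answer: UNREACHABLE

Analysis:
10 transition(s) survive guard evaluation.
Layer 0: {0}
Layer 1: {5}  now seen {0,5}
Layer 2: {2}  now seen {0,2,5}
Layer 3: {1,4}  now seen {0,1,2,4,5}
Reach set: {0,1,2,4,5}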